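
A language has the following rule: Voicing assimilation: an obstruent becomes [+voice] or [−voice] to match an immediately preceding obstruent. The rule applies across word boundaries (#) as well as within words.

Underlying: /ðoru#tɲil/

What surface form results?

no segment meets the rule's conditions; no change.

[ðoru#tɲil]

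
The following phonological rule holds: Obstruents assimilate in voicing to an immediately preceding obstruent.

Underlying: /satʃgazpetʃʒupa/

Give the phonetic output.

[satʃkazbetʃʃupa]

/g/ after /tʃ/ (voiceless) → [k]
/p/ after /z/ (voiced) → [b]
/ʒ/ after /tʃ/ (voiceless) → [ʃ]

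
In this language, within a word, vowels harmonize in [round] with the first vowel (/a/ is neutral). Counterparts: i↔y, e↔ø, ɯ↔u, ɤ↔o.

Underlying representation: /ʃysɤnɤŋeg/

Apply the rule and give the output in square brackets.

[ʃysonoŋøg]

/ɤ/ harmonizes with /y/ ([+round]) → [o]
/ɤ/ harmonizes with /y/ ([+round]) → [o]
/e/ harmonizes with /y/ ([+round]) → [ø]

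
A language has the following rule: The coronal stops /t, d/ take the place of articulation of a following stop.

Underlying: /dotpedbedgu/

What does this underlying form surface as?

/t/ before /p/ (labial) → [p]
/d/ before /b/ (labial) → [b]
/d/ before /g/ (velar) → [g]

[doppebbeggu]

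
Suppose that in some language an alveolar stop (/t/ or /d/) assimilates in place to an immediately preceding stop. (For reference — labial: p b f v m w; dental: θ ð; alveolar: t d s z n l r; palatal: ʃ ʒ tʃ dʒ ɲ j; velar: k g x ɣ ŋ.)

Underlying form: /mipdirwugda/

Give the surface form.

/d/ after /p/ (labial) → [b]
/d/ after /g/ (velar) → [g]

[mipbirwugga]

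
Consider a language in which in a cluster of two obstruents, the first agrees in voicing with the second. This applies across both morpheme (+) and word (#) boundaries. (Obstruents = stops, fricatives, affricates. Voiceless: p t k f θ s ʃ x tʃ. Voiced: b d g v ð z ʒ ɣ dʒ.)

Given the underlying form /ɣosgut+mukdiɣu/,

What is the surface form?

[ɣozgut+mugdiɣu]

/s/ before /g/ (voiced) → [z]
/k/ before /d/ (voiced) → [g]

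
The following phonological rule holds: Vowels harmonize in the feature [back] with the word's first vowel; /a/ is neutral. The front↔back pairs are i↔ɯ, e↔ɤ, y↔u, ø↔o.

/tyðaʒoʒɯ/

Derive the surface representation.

/o/ harmonizes with /y/ ([-back]) → [ø]
/ɯ/ harmonizes with /y/ ([-back]) → [i]

[tyðaʒøʒi]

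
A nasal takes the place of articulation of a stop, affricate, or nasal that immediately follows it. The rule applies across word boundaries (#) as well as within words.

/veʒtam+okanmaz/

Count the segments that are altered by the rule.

1

/n/ before /m/ (labial) → [m]
1 segment changes.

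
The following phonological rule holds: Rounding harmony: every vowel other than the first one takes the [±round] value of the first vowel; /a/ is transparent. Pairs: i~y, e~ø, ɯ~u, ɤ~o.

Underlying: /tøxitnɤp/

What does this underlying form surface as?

[tøxytnop]

/i/ harmonizes with /ø/ ([+round]) → [y]
/ɤ/ harmonizes with /ø/ ([+round]) → [o]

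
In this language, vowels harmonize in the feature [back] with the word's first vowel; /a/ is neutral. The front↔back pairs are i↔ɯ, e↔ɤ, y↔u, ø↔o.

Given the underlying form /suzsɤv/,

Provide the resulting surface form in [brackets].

no segment meets the rule's conditions; no change.

[suzsɤv]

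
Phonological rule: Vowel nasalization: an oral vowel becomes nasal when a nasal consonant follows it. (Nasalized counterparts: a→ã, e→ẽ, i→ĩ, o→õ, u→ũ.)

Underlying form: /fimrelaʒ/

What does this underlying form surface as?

[fĩmrelaʒ]

/i/ before nasal /m/ → [ĩ]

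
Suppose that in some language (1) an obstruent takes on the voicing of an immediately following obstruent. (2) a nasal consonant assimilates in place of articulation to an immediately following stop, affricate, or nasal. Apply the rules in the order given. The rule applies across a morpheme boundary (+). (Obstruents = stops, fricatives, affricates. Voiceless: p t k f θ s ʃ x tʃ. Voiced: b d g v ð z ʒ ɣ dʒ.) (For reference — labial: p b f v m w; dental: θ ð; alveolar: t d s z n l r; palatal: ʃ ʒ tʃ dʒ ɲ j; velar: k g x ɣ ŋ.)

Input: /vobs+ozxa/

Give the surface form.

[vops+osxa]

Rule 1: /b/ before /s/ (voiceless) → [p]
Rule 1: /z/ before /x/ (voiceless) → [s]
After rule 1: vops+osxa
Rule 2: no segment meets the rule's conditions; no change.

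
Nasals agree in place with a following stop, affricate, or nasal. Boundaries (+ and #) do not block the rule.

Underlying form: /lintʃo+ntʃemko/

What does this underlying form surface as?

/n/ before /tʃ/ (palatal) → [ɲ]
/n/ before /tʃ/ (palatal) → [ɲ]
/m/ before /k/ (velar) → [ŋ]

[liɲtʃo+ɲtʃeŋko]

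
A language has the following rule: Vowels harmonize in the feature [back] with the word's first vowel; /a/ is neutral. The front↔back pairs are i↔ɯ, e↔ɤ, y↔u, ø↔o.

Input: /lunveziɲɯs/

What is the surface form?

/e/ harmonizes with /u/ ([+back]) → [ɤ]
/i/ harmonizes with /u/ ([+back]) → [ɯ]

[lunvɤzɯɲɯs]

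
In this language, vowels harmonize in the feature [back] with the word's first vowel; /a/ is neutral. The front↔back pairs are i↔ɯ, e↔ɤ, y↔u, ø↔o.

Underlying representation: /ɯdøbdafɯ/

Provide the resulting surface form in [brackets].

[ɯdobdafɯ]

/ø/ harmonizes with /ɯ/ ([+back]) → [o]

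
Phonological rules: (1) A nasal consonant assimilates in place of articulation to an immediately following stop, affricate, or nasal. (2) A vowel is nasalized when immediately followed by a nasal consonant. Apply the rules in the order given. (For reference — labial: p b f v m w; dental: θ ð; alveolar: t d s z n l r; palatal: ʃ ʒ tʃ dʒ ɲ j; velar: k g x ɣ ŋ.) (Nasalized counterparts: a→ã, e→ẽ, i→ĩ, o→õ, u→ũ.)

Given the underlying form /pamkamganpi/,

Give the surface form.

Rule 1: /m/ before /k/ (velar) → [ŋ]
Rule 1: /m/ before /g/ (velar) → [ŋ]
Rule 1: /n/ before /p/ (labial) → [m]
After rule 1: paŋkaŋgampi
Rule 2: /a/ before nasal /ŋ/ → [ã]
Rule 2: /a/ before nasal /ŋ/ → [ã]
Rule 2: /a/ before nasal /m/ → [ã]

[pãŋkãŋgãmpi]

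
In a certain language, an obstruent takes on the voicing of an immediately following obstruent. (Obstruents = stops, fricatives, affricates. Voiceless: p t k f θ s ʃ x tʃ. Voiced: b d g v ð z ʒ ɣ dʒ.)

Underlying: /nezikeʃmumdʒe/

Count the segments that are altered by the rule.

0

No segment meets the rule's conditions.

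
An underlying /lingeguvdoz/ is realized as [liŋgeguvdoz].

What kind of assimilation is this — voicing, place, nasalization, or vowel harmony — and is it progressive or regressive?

place assimilation, regressive

/n/→[ŋ].
Each target copies a feature from the following segment, so the direction is regressive.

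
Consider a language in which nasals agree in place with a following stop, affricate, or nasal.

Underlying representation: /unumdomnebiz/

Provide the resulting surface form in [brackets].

[unundonnebiz]

/m/ before /d/ (alveolar) → [n]
/m/ before /n/ (alveolar) → [n]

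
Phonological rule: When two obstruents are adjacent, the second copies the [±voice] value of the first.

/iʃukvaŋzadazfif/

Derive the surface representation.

[iʃukfaŋzadazvif]

/v/ after /k/ (voiceless) → [f]
/f/ after /z/ (voiced) → [v]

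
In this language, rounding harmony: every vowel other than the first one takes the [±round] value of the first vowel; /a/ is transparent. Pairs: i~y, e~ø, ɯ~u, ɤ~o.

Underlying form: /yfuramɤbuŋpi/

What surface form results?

/ɤ/ harmonizes with /y/ ([+round]) → [o]
/i/ harmonizes with /y/ ([+round]) → [y]

[yfuramobuŋpy]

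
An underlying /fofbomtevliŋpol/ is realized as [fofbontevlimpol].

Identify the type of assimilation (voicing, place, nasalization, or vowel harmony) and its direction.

/m/→[n] /ŋ/→[m].
Each target copies a feature from the following segment, so the direction is regressive.

place assimilation, regressive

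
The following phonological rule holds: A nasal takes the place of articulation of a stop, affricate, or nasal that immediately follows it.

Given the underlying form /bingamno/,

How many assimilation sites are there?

2

/n/ before /g/ (velar) → [ŋ]
/m/ before /n/ (alveolar) → [n]
2 segments change.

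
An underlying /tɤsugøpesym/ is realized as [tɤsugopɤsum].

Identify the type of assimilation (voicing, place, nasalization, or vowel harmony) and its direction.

vowel harmony, progressive

/ø/→[o] /e/→[ɤ] /y/→[u].
Vowels agree with the first vowel, so the harmony is progressive.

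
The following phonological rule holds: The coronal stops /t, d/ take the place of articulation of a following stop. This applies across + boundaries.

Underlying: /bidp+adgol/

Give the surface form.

/d/ before /p/ (labial) → [b]
/d/ before /g/ (velar) → [g]

[bibp+aggol]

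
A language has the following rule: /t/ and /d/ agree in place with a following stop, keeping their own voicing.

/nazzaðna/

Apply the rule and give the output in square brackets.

no segment meets the rule's conditions; no change.

[nazzaðna]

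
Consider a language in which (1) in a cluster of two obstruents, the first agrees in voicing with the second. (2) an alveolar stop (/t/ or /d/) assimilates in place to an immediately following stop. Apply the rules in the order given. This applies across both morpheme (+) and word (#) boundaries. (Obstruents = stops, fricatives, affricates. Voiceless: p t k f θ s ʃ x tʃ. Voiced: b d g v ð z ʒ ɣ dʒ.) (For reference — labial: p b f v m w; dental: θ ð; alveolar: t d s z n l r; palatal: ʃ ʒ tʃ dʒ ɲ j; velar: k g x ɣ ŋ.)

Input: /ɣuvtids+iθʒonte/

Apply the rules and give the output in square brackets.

Rule 1: /v/ before /t/ (voiceless) → [f]
Rule 1: /d/ before /s/ (voiceless) → [t]
Rule 1: /θ/ before /ʒ/ (voiced) → [ð]
After rule 1: ɣuftits+iðʒonte
Rule 2: no segment meets the rule's conditions; no change.

[ɣuftits+iðʒonte]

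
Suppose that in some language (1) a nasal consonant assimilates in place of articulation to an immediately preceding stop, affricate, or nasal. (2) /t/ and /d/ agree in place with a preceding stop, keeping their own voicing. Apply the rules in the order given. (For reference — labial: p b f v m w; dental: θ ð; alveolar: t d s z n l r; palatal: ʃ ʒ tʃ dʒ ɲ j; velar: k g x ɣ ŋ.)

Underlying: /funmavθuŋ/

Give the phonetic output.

[funnavθuŋ]

Rule 1: /m/ after /n/ (alveolar) → [n]
After rule 1: funnavθuŋ
Rule 2: no segment meets the rule's conditions; no change.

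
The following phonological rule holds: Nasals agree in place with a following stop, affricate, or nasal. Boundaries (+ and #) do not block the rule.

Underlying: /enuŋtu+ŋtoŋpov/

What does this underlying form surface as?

/ŋ/ before /t/ (alveolar) → [n]
/ŋ/ before /t/ (alveolar) → [n]
/ŋ/ before /p/ (labial) → [m]

[enuntu+ntompov]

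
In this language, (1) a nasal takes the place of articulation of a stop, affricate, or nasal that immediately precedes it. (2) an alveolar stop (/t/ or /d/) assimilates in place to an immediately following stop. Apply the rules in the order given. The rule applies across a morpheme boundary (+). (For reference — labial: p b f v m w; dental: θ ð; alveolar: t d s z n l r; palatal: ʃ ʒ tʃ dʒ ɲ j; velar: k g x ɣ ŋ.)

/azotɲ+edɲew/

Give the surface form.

[azotn+ednew]

Rule 1: /ɲ/ after /t/ (alveolar) → [n]
Rule 1: /ɲ/ after /d/ (alveolar) → [n]
After rule 1: azotn+ednew
Rule 2: no segment meets the rule's conditions; no change.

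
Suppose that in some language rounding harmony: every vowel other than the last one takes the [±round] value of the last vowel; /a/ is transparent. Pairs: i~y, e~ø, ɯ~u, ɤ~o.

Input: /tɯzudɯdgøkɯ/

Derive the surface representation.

[tɯzɯdɯdgekɯ]

/u/ harmonizes with /ɯ/ ([-round]) → [ɯ]
/ø/ harmonizes with /ɯ/ ([-round]) → [e]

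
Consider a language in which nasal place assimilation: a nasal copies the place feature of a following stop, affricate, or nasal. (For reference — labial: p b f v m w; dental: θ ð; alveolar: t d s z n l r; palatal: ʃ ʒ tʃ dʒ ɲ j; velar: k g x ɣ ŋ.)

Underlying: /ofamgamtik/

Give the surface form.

[ofaŋgantik]

/m/ before /g/ (velar) → [ŋ]
/m/ before /t/ (alveolar) → [n]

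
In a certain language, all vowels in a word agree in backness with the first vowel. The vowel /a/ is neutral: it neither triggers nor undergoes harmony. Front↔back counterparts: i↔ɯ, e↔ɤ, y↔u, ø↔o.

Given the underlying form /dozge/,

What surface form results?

[dozgɤ]

/e/ harmonizes with /o/ ([+back]) → [ɤ]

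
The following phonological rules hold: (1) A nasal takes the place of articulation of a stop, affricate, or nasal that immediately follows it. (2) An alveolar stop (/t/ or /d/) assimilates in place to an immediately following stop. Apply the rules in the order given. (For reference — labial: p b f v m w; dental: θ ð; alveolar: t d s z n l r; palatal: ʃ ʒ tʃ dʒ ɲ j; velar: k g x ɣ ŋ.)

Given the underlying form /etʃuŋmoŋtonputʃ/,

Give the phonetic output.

[etʃummontomputʃ]

Rule 1: /ŋ/ before /m/ (labial) → [m]
Rule 1: /ŋ/ before /t/ (alveolar) → [n]
Rule 1: /n/ before /p/ (labial) → [m]
After rule 1: etʃummontomputʃ
Rule 2: no segment meets the rule's conditions; no change.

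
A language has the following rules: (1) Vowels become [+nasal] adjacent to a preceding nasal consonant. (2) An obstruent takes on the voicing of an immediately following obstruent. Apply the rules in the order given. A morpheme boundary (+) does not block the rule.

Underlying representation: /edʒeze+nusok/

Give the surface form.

Rule 1: /u/ after nasal /n/ → [ũ]
After rule 1: edʒeze+nũsok
Rule 2: no segment meets the rule's conditions; no change.

[edʒeze+nũsok]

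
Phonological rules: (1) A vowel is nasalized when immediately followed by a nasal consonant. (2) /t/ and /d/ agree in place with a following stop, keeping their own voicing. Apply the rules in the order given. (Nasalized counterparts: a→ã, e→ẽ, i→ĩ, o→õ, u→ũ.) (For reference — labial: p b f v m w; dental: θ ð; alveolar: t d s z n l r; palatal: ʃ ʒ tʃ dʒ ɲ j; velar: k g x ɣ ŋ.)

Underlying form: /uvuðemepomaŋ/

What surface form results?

[uvuðẽmepõmãŋ]

Rule 1: /e/ before nasal /m/ → [ẽ]
Rule 1: /o/ before nasal /m/ → [õ]
Rule 1: /a/ before nasal /ŋ/ → [ã]
After rule 1: uvuðẽmepõmãŋ
Rule 2: no segment meets the rule's conditions; no change.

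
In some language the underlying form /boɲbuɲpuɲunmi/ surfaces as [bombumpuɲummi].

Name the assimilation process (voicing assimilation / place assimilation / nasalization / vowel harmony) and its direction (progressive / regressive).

/ɲ/→[m] /ɲ/→[m] /n/→[m].
Each target copies a feature from the following segment, so the direction is regressive.

place assimilation, regressive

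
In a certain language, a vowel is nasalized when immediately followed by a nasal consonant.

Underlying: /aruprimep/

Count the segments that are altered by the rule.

1

/i/ before nasal /m/ → [ĩ]
1 segment changes.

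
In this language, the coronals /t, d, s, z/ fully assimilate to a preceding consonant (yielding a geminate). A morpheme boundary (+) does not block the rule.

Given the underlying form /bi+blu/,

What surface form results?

[bi+blu]

no segment meets the rule's conditions; no change.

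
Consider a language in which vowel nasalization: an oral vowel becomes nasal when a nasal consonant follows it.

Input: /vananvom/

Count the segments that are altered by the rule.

3

/a/ before nasal /n/ → [ã]
/a/ before nasal /n/ → [ã]
/o/ before nasal /m/ → [õ]
3 segments change.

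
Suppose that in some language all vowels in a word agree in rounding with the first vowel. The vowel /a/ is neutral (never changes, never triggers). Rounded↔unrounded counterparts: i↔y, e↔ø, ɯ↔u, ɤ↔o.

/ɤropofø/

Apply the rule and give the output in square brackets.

/o/ harmonizes with /ɤ/ ([-round]) → [ɤ]
/o/ harmonizes with /ɤ/ ([-round]) → [ɤ]
/ø/ harmonizes with /ɤ/ ([-round]) → [e]

[ɤrɤpɤfe]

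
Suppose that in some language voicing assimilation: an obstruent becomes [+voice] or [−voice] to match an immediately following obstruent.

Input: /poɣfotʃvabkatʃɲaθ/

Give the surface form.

/ɣ/ before /f/ (voiceless) → [x]
/tʃ/ before /v/ (voiced) → [dʒ]
/b/ before /k/ (voiceless) → [p]

[poxfodʒvapkatʃɲaθ]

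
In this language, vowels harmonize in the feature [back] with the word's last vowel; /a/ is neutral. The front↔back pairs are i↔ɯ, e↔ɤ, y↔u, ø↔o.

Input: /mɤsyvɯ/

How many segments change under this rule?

1

/y/ harmonizes with /ɯ/ ([+back]) → [u]
1 segment changes.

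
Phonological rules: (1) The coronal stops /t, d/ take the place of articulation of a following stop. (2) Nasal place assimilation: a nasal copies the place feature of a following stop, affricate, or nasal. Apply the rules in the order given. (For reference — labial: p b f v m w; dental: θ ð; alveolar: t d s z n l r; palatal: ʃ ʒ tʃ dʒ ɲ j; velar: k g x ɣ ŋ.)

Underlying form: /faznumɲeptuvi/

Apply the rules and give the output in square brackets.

[faznuɲɲeptuvi]

Rule 1: no segment meets the rule's conditions; no change.
After rule 1: faznumɲeptuvi
Rule 2: /m/ before /ɲ/ (palatal) → [ɲ]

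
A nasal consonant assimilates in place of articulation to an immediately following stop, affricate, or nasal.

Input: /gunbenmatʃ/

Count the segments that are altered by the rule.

/n/ before /b/ (labial) → [m]
/n/ before /m/ (labial) → [m]
2 segments change.

2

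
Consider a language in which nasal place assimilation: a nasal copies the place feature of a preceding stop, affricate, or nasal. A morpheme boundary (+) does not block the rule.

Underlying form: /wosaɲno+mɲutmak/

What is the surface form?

[wosaɲɲo+mmutnak]

/n/ after /ɲ/ (palatal) → [ɲ]
/ɲ/ after /m/ (labial) → [m]
/m/ after /t/ (alveolar) → [n]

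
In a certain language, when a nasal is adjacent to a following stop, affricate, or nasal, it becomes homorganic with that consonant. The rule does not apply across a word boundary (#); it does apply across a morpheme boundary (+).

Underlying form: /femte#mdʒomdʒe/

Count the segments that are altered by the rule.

/m/ before /t/ (alveolar) → [n]
/m/ before /dʒ/ (palatal) → [ɲ]
/m/ before /dʒ/ (palatal) → [ɲ]
3 segments change.

3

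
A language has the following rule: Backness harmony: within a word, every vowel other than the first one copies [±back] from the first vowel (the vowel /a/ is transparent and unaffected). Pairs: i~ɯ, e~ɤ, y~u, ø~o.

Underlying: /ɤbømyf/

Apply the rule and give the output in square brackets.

/ø/ harmonizes with /ɤ/ ([+back]) → [o]
/y/ harmonizes with /ɤ/ ([+back]) → [u]

[ɤbomuf]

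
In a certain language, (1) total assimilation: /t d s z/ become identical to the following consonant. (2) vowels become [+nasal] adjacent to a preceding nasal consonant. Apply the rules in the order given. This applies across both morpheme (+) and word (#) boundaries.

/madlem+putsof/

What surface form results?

Rule 1: /d/ before /l/ → [l] (total assimilation)
Rule 1: /t/ before /s/ → [s] (total assimilation)
After rule 1: mallem+pussof
Rule 2: /a/ after nasal /m/ → [ã]

[mãllem+pussof]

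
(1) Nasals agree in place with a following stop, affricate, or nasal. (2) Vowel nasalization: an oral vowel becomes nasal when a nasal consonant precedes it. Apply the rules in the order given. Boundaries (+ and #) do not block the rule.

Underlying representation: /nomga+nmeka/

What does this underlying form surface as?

[nõŋga+mmẽka]

Rule 1: /m/ before /g/ (velar) → [ŋ]
Rule 1: /n/ before /m/ (labial) → [m]
After rule 1: noŋga+mmeka
Rule 2: /o/ after nasal /n/ → [õ]
Rule 2: /e/ after nasal /m/ → [ẽ]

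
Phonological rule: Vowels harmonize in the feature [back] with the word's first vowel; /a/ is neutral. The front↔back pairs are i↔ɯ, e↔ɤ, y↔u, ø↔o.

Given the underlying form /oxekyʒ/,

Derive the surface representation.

[oxɤkuʒ]

/e/ harmonizes with /o/ ([+back]) → [ɤ]
/y/ harmonizes with /o/ ([+back]) → [u]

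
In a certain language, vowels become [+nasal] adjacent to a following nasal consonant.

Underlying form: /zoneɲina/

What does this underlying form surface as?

[zõnẽɲĩna]

/o/ before nasal /n/ → [õ]
/e/ before nasal /ɲ/ → [ẽ]
/i/ before nasal /n/ → [ĩ]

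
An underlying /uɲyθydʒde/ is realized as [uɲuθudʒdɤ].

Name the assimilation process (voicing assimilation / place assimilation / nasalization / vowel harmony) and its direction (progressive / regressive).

vowel harmony, progressive

/y/→[u] /y/→[u] /e/→[ɤ].
Vowels agree with the first vowel, so the harmony is progressive.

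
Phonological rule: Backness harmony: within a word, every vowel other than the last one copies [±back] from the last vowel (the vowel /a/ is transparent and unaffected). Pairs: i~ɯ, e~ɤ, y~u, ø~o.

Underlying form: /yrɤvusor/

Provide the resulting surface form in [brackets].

[urɤvusor]

/y/ harmonizes with /o/ ([+back]) → [u]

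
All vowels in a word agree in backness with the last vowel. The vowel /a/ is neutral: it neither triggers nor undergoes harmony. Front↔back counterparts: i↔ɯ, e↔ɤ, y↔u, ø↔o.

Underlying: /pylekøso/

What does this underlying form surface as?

/y/ harmonizes with /o/ ([+back]) → [u]
/e/ harmonizes with /o/ ([+back]) → [ɤ]
/ø/ harmonizes with /o/ ([+back]) → [o]

[pulɤkoso]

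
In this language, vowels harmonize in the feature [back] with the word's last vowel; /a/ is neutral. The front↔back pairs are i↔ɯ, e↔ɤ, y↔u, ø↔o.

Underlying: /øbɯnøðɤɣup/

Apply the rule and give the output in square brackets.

/ø/ harmonizes with /u/ ([+back]) → [o]
/ø/ harmonizes with /u/ ([+back]) → [o]

[obɯnoðɤɣup]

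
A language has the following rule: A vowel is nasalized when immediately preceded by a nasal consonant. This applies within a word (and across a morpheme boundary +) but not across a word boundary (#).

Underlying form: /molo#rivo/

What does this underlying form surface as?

[mõlo#rivo]

/o/ after nasal /m/ → [õ]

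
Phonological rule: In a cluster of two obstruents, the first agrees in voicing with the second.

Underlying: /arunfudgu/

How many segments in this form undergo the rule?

0

No segment meets the rule's conditions.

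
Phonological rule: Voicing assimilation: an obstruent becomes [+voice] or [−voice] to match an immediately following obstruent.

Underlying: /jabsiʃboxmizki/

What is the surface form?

[japsiʒboxmiski]

/b/ before /s/ (voiceless) → [p]
/ʃ/ before /b/ (voiced) → [ʒ]
/z/ before /k/ (voiceless) → [s]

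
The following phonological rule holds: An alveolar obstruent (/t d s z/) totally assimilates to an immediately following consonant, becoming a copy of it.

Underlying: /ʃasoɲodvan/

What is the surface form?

/d/ before /v/ → [v] (total assimilation)

[ʃasoɲovvan]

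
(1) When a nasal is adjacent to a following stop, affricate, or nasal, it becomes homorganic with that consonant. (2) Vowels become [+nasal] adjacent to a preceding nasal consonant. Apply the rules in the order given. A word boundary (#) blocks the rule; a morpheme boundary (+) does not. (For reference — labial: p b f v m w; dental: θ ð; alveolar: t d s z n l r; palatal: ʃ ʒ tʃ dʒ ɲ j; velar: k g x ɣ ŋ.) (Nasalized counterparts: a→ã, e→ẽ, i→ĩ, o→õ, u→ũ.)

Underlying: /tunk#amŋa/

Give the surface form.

Rule 1: /n/ before /k/ (velar) → [ŋ]
Rule 1: /m/ before /ŋ/ (velar) → [ŋ]
After rule 1: tuŋk#aŋŋa
Rule 2: /a/ after nasal /ŋ/ → [ã]

[tuŋk#aŋŋã]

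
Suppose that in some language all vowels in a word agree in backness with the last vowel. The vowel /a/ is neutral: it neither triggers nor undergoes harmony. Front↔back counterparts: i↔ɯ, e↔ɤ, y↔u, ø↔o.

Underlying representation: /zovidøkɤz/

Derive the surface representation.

/i/ harmonizes with /ɤ/ ([+back]) → [ɯ]
/ø/ harmonizes with /ɤ/ ([+back]) → [o]

[zovɯdokɤz]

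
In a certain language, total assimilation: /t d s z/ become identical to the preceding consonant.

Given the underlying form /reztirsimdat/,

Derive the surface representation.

/t/ after /z/ → [z] (total assimilation)
/s/ after /r/ → [r] (total assimilation)
/d/ after /m/ → [m] (total assimilation)

[rezzirrimmat]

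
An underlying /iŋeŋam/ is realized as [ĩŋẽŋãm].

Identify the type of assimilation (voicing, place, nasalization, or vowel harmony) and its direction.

/i/→[ĩ] /e/→[ẽ] /a/→[ã].
Each target copies a feature from the following segment, so the direction is regressive.

nasalization, regressive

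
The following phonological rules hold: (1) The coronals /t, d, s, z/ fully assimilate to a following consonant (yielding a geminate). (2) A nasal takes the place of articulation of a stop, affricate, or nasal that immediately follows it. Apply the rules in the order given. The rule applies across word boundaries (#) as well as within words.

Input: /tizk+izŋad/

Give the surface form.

Rule 1: /z/ before /k/ → [k] (total assimilation)
Rule 1: /z/ before /ŋ/ → [ŋ] (total assimilation)
After rule 1: tikk+iŋŋad
Rule 2: no segment meets the rule's conditions; no change.

[tikk+iŋŋad]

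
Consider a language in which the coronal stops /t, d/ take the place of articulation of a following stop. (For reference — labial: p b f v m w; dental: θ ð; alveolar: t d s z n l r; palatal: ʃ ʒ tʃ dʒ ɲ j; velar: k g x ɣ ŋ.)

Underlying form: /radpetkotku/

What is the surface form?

[rabpekkokku]

/d/ before /p/ (labial) → [b]
/t/ before /k/ (velar) → [k]
/t/ before /k/ (velar) → [k]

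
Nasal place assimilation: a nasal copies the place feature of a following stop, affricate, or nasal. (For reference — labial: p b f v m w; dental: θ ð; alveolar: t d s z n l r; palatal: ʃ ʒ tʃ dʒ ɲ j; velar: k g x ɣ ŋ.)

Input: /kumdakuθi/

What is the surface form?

/m/ before /d/ (alveolar) → [n]

[kundakuθi]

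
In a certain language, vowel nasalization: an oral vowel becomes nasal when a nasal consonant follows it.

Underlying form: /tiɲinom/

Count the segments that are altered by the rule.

/i/ before nasal /ɲ/ → [ĩ]
/i/ before nasal /n/ → [ĩ]
/o/ before nasal /m/ → [õ]
3 segments change.

3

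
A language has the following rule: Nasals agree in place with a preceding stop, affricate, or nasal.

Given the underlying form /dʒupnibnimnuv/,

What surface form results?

/n/ after /p/ (labial) → [m]
/n/ after /b/ (labial) → [m]
/n/ after /m/ (labial) → [m]

[dʒupmibmimmuv]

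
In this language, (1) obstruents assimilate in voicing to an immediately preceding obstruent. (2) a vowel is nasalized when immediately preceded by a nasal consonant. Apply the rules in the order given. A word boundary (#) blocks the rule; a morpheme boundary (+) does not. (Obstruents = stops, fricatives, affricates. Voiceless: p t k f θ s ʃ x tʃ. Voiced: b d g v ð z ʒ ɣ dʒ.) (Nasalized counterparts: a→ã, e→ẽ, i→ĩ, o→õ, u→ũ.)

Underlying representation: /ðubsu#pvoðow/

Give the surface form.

Rule 1: /s/ after /b/ (voiced) → [z]
Rule 1: /v/ after /p/ (voiceless) → [f]
After rule 1: ðubzu#pfoðow
Rule 2: no segment meets the rule's conditions; no change.

[ðubzu#pfoðow]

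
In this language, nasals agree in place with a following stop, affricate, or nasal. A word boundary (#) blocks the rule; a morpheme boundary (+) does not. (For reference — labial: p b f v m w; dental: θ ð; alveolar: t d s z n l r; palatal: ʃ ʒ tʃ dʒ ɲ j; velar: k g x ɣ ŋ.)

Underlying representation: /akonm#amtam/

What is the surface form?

/n/ before /m/ (labial) → [m]
/m/ before /t/ (alveolar) → [n]

[akomm#antam]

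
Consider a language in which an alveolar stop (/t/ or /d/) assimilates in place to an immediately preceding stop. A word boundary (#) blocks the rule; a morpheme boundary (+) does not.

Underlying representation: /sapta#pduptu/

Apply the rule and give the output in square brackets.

[sappa#pbuppu]

/t/ after /p/ (labial) → [p]
/d/ after /p/ (labial) → [b]
/t/ after /p/ (labial) → [p]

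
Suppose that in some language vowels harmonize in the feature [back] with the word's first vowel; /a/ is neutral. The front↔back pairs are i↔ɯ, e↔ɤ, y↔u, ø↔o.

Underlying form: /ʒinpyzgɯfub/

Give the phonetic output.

[ʒinpyzgifyb]

/ɯ/ harmonizes with /i/ ([-back]) → [i]
/u/ harmonizes with /i/ ([-back]) → [y]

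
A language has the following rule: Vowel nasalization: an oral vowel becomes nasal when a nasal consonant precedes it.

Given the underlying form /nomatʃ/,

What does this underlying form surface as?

[nõmãtʃ]

/o/ after nasal /n/ → [õ]
/a/ after nasal /m/ → [ã]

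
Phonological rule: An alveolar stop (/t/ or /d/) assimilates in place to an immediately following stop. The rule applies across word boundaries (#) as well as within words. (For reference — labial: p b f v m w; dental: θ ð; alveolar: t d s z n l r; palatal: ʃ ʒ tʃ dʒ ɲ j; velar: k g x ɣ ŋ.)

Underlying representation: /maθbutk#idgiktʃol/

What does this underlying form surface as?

[maθbukk#iggiktʃol]

/t/ before /k/ (velar) → [k]
/d/ before /g/ (velar) → [g]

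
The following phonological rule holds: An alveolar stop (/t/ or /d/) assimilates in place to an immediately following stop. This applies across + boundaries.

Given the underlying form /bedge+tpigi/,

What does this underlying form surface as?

[begge+ppigi]

/d/ before /g/ (velar) → [g]
/t/ before /p/ (labial) → [p]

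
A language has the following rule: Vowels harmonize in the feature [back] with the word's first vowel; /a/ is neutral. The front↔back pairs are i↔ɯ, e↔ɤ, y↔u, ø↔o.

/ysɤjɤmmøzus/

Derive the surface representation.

[ysejemmøzys]

/ɤ/ harmonizes with /y/ ([-back]) → [e]
/ɤ/ harmonizes with /y/ ([-back]) → [e]
/u/ harmonizes with /y/ ([-back]) → [y]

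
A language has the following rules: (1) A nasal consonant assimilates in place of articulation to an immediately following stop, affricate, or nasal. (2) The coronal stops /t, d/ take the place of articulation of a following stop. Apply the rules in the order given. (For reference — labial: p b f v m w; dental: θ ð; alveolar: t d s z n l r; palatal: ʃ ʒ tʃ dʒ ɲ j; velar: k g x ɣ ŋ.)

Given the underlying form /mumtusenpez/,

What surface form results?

Rule 1: /m/ before /t/ (alveolar) → [n]
Rule 1: /n/ before /p/ (labial) → [m]
After rule 1: muntusempez
Rule 2: no segment meets the rule's conditions; no change.

[muntusempez]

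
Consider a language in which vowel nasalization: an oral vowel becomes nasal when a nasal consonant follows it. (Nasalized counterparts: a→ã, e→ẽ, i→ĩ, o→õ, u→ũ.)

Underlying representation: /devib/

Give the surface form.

no segment meets the rule's conditions; no change.

[devib]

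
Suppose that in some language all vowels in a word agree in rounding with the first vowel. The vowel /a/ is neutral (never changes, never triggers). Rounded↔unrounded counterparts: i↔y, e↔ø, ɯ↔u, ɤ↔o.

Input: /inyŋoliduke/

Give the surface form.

[iniŋɤlidɯke]

/y/ harmonizes with /i/ ([-round]) → [i]
/o/ harmonizes with /i/ ([-round]) → [ɤ]
/u/ harmonizes with /i/ ([-round]) → [ɯ]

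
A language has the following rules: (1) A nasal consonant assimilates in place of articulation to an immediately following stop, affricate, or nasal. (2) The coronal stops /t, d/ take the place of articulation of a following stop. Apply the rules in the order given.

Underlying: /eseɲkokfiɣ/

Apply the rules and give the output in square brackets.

[eseŋkokfiɣ]

Rule 1: /ɲ/ before /k/ (velar) → [ŋ]
After rule 1: eseŋkokfiɣ
Rule 2: no segment meets the rule's conditions; no change.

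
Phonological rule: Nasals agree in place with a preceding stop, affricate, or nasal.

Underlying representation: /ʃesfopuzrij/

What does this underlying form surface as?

[ʃesfopuzrij]

no segment meets the rule's conditions; no change.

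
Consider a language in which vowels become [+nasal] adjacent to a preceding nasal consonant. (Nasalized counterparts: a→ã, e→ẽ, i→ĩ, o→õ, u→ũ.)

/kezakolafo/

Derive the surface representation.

no segment meets the rule's conditions; no change.

[kezakolafo]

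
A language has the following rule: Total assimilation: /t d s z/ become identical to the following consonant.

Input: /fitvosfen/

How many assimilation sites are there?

/t/ before /v/ → [v] (total assimilation)
/s/ before /f/ → [f] (total assimilation)
2 segments change.

2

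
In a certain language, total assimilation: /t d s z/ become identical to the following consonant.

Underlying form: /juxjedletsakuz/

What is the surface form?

/d/ before /l/ → [l] (total assimilation)
/t/ before /s/ → [s] (total assimilation)

[juxjellessakuz]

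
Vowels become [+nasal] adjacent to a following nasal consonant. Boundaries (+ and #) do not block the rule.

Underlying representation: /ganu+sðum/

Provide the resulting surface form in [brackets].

[gãnu+sðũm]

/a/ before nasal /n/ → [ã]
/u/ before nasal /m/ → [ũ]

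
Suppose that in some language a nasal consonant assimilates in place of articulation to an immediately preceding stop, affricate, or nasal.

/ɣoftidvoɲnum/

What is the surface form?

/n/ after /ɲ/ (palatal) → [ɲ]

[ɣoftidvoɲɲum]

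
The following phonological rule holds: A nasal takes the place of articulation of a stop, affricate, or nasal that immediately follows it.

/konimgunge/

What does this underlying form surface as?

[koniŋguŋge]

/m/ before /g/ (velar) → [ŋ]
/n/ before /g/ (velar) → [ŋ]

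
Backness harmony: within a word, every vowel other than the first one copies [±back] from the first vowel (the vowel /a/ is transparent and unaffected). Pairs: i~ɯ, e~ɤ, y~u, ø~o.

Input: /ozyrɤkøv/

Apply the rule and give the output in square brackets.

[ozurɤkov]

/y/ harmonizes with /o/ ([+back]) → [u]
/ø/ harmonizes with /o/ ([+back]) → [o]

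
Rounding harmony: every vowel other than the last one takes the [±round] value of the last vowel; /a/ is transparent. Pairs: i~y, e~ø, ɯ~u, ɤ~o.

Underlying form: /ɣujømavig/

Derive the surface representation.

[ɣɯjemavig]

/u/ harmonizes with /i/ ([-round]) → [ɯ]
/ø/ harmonizes with /i/ ([-round]) → [e]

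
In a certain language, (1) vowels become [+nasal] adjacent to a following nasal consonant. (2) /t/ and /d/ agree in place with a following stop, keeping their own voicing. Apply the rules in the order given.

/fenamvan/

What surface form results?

[fẽnãmvãn]

Rule 1: /e/ before nasal /n/ → [ẽ]
Rule 1: /a/ before nasal /m/ → [ã]
Rule 1: /a/ before nasal /n/ → [ã]
After rule 1: fẽnãmvãn
Rule 2: no segment meets the rule's conditions; no change.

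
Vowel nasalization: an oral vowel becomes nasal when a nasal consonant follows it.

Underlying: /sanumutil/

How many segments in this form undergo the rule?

/a/ before nasal /n/ → [ã]
/u/ before nasal /m/ → [ũ]
2 segments change.

2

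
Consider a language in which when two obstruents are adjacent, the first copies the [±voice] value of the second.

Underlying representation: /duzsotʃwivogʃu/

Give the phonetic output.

[dussotʃwivokʃu]

/z/ before /s/ (voiceless) → [s]
/g/ before /ʃ/ (voiceless) → [k]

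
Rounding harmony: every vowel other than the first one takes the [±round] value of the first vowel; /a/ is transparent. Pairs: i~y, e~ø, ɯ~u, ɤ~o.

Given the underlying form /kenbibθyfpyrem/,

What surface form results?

/y/ harmonizes with /e/ ([-round]) → [i]
/y/ harmonizes with /e/ ([-round]) → [i]

[kenbibθifpirem]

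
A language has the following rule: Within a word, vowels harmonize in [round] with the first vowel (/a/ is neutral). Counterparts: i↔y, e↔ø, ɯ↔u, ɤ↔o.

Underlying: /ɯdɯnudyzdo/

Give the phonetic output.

[ɯdɯnɯdizdɤ]

/u/ harmonizes with /ɯ/ ([-round]) → [ɯ]
/y/ harmonizes with /ɯ/ ([-round]) → [i]
/o/ harmonizes with /ɯ/ ([-round]) → [ɤ]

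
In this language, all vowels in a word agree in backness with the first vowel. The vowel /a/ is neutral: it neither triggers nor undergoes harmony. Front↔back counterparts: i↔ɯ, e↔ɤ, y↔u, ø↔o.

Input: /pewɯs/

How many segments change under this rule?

1

/ɯ/ harmonizes with /e/ ([-back]) → [i]
1 segment changes.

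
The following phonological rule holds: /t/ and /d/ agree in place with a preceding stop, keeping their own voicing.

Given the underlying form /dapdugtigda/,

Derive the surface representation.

[dapbugkigga]

/d/ after /p/ (labial) → [b]
/t/ after /g/ (velar) → [k]
/d/ after /g/ (velar) → [g]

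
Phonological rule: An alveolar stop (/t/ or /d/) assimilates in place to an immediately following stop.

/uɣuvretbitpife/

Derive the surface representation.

/t/ before /b/ (labial) → [p]
/t/ before /p/ (labial) → [p]

[uɣuvrepbippife]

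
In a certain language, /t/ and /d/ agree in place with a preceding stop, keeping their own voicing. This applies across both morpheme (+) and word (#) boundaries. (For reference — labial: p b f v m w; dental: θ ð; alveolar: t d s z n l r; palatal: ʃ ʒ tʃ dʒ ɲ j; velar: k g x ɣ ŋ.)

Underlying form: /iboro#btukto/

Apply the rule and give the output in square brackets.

/t/ after /b/ (labial) → [p]
/t/ after /k/ (velar) → [k]

[iboro#bpukko]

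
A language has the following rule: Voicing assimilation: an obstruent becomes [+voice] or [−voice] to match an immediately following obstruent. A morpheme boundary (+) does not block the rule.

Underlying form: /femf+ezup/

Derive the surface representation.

[femf+ezup]

no segment meets the rule's conditions; no change.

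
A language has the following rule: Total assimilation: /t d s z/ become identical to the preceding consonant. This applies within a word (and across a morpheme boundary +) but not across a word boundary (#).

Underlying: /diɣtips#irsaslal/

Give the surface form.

/t/ after /ɣ/ → [ɣ] (total assimilation)
/s/ after /p/ → [p] (total assimilation)
/s/ after /r/ → [r] (total assimilation)

[diɣɣipp#irraslal]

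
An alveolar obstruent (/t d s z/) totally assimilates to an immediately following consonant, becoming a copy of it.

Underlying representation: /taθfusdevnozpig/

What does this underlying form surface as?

/s/ before /d/ → [d] (total assimilation)
/z/ before /p/ → [p] (total assimilation)

[taθfuddevnoppig]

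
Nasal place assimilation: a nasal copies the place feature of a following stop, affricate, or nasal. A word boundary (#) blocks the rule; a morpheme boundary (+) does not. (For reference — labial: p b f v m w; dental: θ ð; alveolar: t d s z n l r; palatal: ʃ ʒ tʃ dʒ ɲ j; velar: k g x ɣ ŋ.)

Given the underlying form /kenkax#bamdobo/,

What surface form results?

[keŋkax#bandobo]

/n/ before /k/ (velar) → [ŋ]
/m/ before /d/ (alveolar) → [n]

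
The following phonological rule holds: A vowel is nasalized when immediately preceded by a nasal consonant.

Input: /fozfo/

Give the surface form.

no segment meets the rule's conditions; no change.

[fozfo]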